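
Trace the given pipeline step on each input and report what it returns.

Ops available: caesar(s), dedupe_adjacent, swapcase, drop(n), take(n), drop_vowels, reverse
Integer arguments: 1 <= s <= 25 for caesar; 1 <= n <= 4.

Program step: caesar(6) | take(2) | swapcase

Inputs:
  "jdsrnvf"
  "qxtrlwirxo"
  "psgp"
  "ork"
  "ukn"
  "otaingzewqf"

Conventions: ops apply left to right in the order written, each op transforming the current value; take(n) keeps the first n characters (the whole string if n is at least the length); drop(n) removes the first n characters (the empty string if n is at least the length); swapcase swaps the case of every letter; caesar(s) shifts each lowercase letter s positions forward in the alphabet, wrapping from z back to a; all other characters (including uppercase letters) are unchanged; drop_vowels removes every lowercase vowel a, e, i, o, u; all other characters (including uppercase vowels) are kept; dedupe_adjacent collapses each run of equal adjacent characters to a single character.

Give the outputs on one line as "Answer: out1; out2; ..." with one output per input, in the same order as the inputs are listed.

"PJ"; "WD"; "VY"; "UX"; "AQ"; "UZ"

Execution, op by op:
  "jdsrnvf" -> "pjyxtbl" -> "pj" -> "PJ"
  "qxtrlwirxo" -> "wdzxrcoxdu" -> "wd" -> "WD"
  "psgp" -> "vymv" -> "vy" -> "VY"
  "ork" -> "uxq" -> "ux" -> "UX"
  "ukn" -> "aqt" -> "aq" -> "AQ"
  "otaingzewqf" -> "uzgotmfkcwl" -> "uz" -> "UZ"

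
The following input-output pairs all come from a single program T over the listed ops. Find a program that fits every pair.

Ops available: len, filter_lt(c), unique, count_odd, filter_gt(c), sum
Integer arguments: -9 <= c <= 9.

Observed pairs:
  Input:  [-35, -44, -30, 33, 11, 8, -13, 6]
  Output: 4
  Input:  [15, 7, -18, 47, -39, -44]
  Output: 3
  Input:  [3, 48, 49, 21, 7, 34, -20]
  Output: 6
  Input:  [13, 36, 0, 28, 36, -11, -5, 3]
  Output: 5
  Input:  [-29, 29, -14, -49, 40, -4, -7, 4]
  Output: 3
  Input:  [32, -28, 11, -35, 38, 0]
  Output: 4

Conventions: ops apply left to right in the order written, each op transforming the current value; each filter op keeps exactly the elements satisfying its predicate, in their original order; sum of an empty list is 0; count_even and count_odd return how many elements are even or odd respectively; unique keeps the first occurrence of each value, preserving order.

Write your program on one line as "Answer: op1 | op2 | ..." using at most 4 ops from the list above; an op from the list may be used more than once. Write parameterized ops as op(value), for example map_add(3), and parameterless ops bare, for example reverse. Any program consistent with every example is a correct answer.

unique | filter_gt(-2) | len

Check, running the answer program on each example:
  [-35, -44, -30, 33, 11, 8, -13, 6] -> [-35, -44, -30, 33, 11, 8, -13, 6] -> [33, 11, 8, 6] -> 4
  [15, 7, -18, 47, -39, -44] -> [15, 7, -18, 47, -39, -44] -> [15, 7, 47] -> 3
  [3, 48, 49, 21, 7, 34, -20] -> [3, 48, 49, 21, 7, 34, -20] -> [3, 48, 49, 21, 7, 34] -> 6
  [13, 36, 0, 28, 36, -11, -5, 3] -> [13, 36, 0, 28, -11, -5, 3] -> [13, 36, 0, 28, 3] -> 5
  [-29, 29, -14, -49, 40, -4, -7, 4] -> [-29, 29, -14, -49, 40, -4, -7, 4] -> [29, 40, 4] -> 3
  [32, -28, 11, -35, 38, 0] -> [32, -28, 11, -35, 38, 0] -> [32, 11, 38, 0] -> 4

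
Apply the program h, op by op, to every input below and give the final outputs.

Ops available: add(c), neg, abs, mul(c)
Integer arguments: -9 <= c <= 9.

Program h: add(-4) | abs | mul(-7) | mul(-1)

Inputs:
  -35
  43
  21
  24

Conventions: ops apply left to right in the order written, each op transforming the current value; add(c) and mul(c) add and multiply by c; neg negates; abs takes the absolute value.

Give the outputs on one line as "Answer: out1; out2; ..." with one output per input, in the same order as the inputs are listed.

273; 273; 119; 140

Execution, op by op:
  -35 -> -39 -> 39 -> -273 -> 273
  43 -> 39 -> 39 -> -273 -> 273
  21 -> 17 -> 17 -> -119 -> 119
  24 -> 20 -> 20 -> -140 -> 140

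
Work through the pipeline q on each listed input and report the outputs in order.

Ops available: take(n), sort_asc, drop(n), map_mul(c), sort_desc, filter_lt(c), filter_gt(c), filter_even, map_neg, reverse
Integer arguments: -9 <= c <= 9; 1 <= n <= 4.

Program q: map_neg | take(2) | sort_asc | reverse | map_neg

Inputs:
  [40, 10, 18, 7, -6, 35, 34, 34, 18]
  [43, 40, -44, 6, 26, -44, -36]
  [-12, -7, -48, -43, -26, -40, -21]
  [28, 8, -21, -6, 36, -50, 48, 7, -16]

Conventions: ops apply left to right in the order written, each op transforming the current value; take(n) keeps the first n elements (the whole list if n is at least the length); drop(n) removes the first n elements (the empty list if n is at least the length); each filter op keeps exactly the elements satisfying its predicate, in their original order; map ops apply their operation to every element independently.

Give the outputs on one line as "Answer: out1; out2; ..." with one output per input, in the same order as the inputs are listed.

[10, 40]; [40, 43]; [-12, -7]; [8, 28]

Execution, op by op:
  [40, 10, 18, 7, -6, 35, 34, 34, 18] -> [-40, -10, -18, -7, 6, -35, -34, -34, -18] -> [-40, -10] -> [-40, -10] -> [-10, -40] -> [10, 40]
  [43, 40, -44, 6, 26, -44, -36] -> [-43, -40, 44, -6, -26, 44, 36] -> [-43, -40] -> [-43, -40] -> [-40, -43] -> [40, 43]
  [-12, -7, -48, -43, -26, -40, -21] -> [12, 7, 48, 43, 26, 40, 21] -> [12, 7] -> [7, 12] -> [12, 7] -> [-12, -7]
  [28, 8, -21, -6, 36, -50, 48, 7, -16] -> [-28, -8, 21, 6, -36, 50, -48, -7, 16] -> [-28, -8] -> [-28, -8] -> [-8, -28] -> [8, 28]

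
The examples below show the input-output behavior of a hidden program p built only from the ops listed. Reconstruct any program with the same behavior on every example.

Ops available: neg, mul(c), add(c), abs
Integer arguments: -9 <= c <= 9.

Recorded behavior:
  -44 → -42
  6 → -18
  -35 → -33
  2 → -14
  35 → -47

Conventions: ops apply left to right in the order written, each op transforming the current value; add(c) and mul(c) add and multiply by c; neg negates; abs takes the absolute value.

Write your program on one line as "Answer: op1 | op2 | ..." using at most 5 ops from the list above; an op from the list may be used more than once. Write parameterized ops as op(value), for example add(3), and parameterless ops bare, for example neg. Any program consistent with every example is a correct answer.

add(8) | add(-1) | abs | neg | add(-5)

Check, running the answer program on each example:
  -44 -> -36 -> -37 -> 37 -> -37 -> -42
  6 -> 14 -> 13 -> 13 -> -13 -> -18
  -35 -> -27 -> -28 -> 28 -> -28 -> -33
  2 -> 10 -> 9 -> 9 -> -9 -> -14
  35 -> 43 -> 42 -> 42 -> -42 -> -47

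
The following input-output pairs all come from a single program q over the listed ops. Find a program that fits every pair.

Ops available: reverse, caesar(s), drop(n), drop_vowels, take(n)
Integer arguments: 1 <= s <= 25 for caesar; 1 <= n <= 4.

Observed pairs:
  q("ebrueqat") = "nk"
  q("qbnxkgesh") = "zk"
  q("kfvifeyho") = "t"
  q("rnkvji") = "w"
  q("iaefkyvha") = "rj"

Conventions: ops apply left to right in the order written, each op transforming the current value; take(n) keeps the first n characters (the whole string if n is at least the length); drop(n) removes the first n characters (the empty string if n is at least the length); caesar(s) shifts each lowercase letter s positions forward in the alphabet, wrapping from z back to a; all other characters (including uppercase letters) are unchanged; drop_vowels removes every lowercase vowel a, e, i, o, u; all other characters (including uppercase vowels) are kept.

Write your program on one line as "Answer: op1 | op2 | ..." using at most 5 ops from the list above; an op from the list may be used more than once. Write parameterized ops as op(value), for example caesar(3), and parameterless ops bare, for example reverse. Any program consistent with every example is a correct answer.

caesar(5) | take(2) | caesar(4) | drop_vowels

Check, running the answer program on each example:
  "ebrueqat" -> "jgwzjvfy" -> "jg" -> "nk" -> "nk"
  "qbnxkgesh" -> "vgscpljxm" -> "vg" -> "zk" -> "zk"
  "kfvifeyho" -> "pkankjdmt" -> "pk" -> "to" -> "t"
  "rnkvji" -> "wspaon" -> "ws" -> "aw" -> "w"
  "iaefkyvha" -> "nfjkpdamf" -> "nf" -> "rj" -> "rj"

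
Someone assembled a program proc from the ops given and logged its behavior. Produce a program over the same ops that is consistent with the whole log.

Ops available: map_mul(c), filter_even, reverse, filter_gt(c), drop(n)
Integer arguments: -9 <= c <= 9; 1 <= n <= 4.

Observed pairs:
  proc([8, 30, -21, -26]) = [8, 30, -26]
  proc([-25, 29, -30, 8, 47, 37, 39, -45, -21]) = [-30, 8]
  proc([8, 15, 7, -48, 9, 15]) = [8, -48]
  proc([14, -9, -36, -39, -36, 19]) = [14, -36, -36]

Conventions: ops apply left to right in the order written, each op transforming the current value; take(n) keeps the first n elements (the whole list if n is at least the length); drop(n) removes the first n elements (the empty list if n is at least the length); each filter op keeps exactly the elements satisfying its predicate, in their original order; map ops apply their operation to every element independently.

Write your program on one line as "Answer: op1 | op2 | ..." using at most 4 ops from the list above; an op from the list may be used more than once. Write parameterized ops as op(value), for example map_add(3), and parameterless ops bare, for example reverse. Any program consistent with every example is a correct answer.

reverse | filter_even | reverse

Check, running the answer program on each example:
  [8, 30, -21, -26] -> [-26, -21, 30, 8] -> [-26, 30, 8] -> [8, 30, -26]
  [-25, 29, -30, 8, 47, 37, 39, -45, -21] -> [-21, -45, 39, 37, 47, 8, -30, 29, -25] -> [8, -30] -> [-30, 8]
  [8, 15, 7, -48, 9, 15] -> [15, 9, -48, 7, 15, 8] -> [-48, 8] -> [8, -48]
  [14, -9, -36, -39, -36, 19] -> [19, -36, -39, -36, -9, 14] -> [-36, -36, 14] -> [14, -36, -36]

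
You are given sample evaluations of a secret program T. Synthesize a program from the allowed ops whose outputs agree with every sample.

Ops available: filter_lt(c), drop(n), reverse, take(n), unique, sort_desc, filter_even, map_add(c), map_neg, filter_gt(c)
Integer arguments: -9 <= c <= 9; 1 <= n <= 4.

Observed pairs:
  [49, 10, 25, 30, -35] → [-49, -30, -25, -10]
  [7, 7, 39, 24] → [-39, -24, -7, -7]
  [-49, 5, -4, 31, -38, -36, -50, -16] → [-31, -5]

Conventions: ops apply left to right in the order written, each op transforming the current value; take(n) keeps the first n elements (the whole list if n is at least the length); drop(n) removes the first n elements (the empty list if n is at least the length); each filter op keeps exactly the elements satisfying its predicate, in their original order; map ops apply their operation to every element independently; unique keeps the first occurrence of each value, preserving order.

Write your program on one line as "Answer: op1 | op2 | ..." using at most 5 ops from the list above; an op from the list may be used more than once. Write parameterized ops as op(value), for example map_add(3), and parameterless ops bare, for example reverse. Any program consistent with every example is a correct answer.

sort_desc | reverse | filter_gt(0) | reverse | map_neg

Check, running the answer program on each example:
  [49, 10, 25, 30, -35] -> [49, 30, 25, 10, -35] -> [-35, 10, 25, 30, 49] -> [10, 25, 30, 49] -> [49, 30, 25, 10] -> [-49, -30, -25, -10]
  [7, 7, 39, 24] -> [39, 24, 7, 7] -> [7, 7, 24, 39] -> [7, 7, 24, 39] -> [39, 24, 7, 7] -> [-39, -24, -7, -7]
  [-49, 5, -4, 31, -38, -36, -50, -16] -> [31, 5, -4, -16, -36, -38, -49, -50] -> [-50, -49, -38, -36, -16, -4, 5, 31] -> [5, 31] -> [31, 5] -> [-31, -5]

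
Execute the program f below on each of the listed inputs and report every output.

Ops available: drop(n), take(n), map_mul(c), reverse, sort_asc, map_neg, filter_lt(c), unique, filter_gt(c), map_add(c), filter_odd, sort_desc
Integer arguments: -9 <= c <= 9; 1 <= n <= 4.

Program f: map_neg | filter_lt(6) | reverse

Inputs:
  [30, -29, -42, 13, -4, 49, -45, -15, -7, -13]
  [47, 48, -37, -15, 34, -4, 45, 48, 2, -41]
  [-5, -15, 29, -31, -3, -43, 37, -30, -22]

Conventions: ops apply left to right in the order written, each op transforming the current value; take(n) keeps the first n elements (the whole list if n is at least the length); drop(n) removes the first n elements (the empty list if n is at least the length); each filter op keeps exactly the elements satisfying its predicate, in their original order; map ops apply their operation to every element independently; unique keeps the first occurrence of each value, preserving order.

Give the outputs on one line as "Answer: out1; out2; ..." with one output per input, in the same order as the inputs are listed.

Execution, op by op:
  [30, -29, -42, 13, -4, 49, -45, -15, -7, -13] -> [-30, 29, 42, -13, 4, -49, 45, 15, 7, 13] -> [-30, -13, 4, -49] -> [-49, 4, -13, -30]
  [47, 48, -37, -15, 34, -4, 45, 48, 2, -41] -> [-47, -48, 37, 15, -34, 4, -45, -48, -2, 41] -> [-47, -48, -34, 4, -45, -48, -2] -> [-2, -48, -45, 4, -34, -48, -47]
  [-5, -15, 29, -31, -3, -43, 37, -30, -22] -> [5, 15, -29, 31, 3, 43, -37, 30, 22] -> [5, -29, 3, -37] -> [-37, 3, -29, 5]

[-49, 4, -13, -30]; [-2, -48, -45, 4, -34, -48, -47]; [-37, 3, -29, 5]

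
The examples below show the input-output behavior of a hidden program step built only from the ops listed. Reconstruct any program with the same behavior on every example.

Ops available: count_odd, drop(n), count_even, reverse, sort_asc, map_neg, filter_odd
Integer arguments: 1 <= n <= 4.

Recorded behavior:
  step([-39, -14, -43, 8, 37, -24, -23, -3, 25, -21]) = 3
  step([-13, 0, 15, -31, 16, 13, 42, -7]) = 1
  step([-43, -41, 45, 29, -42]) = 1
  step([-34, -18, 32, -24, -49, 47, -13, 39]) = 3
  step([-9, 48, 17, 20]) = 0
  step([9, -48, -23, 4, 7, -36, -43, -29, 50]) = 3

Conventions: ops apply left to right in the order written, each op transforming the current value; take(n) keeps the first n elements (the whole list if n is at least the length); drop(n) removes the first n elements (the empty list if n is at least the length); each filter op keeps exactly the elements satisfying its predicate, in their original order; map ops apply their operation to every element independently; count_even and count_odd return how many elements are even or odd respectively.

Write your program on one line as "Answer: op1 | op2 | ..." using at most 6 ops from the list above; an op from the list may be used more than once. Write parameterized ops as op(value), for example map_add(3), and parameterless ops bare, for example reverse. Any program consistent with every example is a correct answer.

drop(1) | reverse | sort_asc | reverse | drop(2) | count_even

Check, running the answer program on each example:
  [-39, -14, -43, 8, 37, -24, -23, -3, 25, -21] -> [-14, -43, 8, 37, -24, -23, -3, 25, -21] -> [-21, 25, -3, -23, -24, 37, 8, -43, -14] -> [-43, -24, -23, -21, -14, -3, 8, 25, 37] -> [37, 25, 8, -3, -14, -21, -23, -24, -43] -> [8, -3, -14, -21, -23, -24, -43] -> 3
  [-13, 0, 15, -31, 16, 13, 42, -7] -> [0, 15, -31, 16, 13, 42, -7] -> [-7, 42, 13, 16, -31, 15, 0] -> [-31, -7, 0, 13, 15, 16, 42] -> [42, 16, 15, 13, 0, -7, -31] -> [15, 13, 0, -7, -31] -> 1
  [-43, -41, 45, 29, -42] -> [-41, 45, 29, -42] -> [-42, 29, 45, -41] -> [-42, -41, 29, 45] -> [45, 29, -41, -42] -> [-41, -42] -> 1
  [-34, -18, 32, -24, -49, 47, -13, 39] -> [-18, 32, -24, -49, 47, -13, 39] -> [39, -13, 47, -49, -24, 32, -18] -> [-49, -24, -18, -13, 32, 39, 47] -> [47, 39, 32, -13, -18, -24, -49] -> [32, -13, -18, -24, -49] -> 3
  [-9, 48, 17, 20] -> [48, 17, 20] -> [20, 17, 48] -> [17, 20, 48] -> [48, 20, 17] -> [17] -> 0
  [9, -48, -23, 4, 7, -36, -43, -29, 50] -> [-48, -23, 4, 7, -36, -43, -29, 50] -> [50, -29, -43, -36, 7, 4, -23, -48] -> [-48, -43, -36, -29, -23, 4, 7, 50] -> [50, 7, 4, -23, -29, -36, -43, -48] -> [4, -23, -29, -36, -43, -48] -> 3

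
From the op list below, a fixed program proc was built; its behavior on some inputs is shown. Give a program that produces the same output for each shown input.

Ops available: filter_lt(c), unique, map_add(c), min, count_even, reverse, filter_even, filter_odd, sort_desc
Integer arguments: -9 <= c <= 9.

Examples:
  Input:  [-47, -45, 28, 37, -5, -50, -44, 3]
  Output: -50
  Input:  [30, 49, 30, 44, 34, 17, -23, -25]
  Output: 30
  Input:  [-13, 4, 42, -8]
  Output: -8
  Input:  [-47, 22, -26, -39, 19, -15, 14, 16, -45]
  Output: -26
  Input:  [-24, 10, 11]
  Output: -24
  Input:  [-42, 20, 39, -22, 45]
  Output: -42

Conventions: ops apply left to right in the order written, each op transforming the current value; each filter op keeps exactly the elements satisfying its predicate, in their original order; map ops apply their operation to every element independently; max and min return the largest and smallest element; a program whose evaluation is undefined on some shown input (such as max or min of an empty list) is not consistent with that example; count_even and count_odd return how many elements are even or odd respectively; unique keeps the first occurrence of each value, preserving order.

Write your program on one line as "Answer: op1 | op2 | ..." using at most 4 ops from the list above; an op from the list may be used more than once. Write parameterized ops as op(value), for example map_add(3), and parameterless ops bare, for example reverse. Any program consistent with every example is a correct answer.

reverse | filter_even | reverse | min

Check, running the answer program on each example:
  [-47, -45, 28, 37, -5, -50, -44, 3] -> [3, -44, -50, -5, 37, 28, -45, -47] -> [-44, -50, 28] -> [28, -50, -44] -> -50
  [30, 49, 30, 44, 34, 17, -23, -25] -> [-25, -23, 17, 34, 44, 30, 49, 30] -> [34, 44, 30, 30] -> [30, 30, 44, 34] -> 30
  [-13, 4, 42, -8] -> [-8, 42, 4, -13] -> [-8, 42, 4] -> [4, 42, -8] -> -8
  [-47, 22, -26, -39, 19, -15, 14, 16, -45] -> [-45, 16, 14, -15, 19, -39, -26, 22, -47] -> [16, 14, -26, 22] -> [22, -26, 14, 16] -> -26
  [-24, 10, 11] -> [11, 10, -24] -> [10, -24] -> [-24, 10] -> -24
  [-42, 20, 39, -22, 45] -> [45, -22, 39, 20, -42] -> [-22, 20, -42] -> [-42, 20, -22] -> -42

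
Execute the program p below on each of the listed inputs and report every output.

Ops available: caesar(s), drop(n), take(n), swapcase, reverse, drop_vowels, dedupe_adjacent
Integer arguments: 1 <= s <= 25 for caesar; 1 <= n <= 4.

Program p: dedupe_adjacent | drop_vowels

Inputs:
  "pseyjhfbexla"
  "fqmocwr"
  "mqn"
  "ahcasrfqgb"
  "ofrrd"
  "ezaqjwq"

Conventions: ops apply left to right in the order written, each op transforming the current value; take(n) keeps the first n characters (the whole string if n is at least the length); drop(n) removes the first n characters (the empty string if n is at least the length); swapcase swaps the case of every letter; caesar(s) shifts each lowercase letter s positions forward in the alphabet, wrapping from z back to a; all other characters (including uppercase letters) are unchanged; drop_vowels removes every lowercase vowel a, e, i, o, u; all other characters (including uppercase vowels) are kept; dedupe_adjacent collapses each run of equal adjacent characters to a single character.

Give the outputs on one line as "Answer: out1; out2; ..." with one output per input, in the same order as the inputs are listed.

Execution, op by op:
  "pseyjhfbexla" -> "pseyjhfbexla" -> "psyjhfbxl"
  "fqmocwr" -> "fqmocwr" -> "fqmcwr"
  "mqn" -> "mqn" -> "mqn"
  "ahcasrfqgb" -> "ahcasrfqgb" -> "hcsrfqgb"
  "ofrrd" -> "ofrd" -> "frd"
  "ezaqjwq" -> "ezaqjwq" -> "zqjwq"

"psyjhfbxl"; "fqmcwr"; "mqn"; "hcsrfqgb"; "frd"; "zqjwq"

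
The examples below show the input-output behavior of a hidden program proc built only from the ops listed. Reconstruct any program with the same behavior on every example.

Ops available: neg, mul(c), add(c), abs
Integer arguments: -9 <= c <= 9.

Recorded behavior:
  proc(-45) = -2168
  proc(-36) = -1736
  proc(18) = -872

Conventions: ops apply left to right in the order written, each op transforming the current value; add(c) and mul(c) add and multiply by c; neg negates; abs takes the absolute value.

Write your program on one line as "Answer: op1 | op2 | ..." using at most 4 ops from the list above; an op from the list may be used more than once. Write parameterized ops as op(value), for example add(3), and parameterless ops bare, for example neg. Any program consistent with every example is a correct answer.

abs | mul(8) | mul(-6) | add(-8)

Check, running the answer program on each example:
  -45 -> 45 -> 360 -> -2160 -> -2168
  -36 -> 36 -> 288 -> -1728 -> -1736
  18 -> 18 -> 144 -> -864 -> -872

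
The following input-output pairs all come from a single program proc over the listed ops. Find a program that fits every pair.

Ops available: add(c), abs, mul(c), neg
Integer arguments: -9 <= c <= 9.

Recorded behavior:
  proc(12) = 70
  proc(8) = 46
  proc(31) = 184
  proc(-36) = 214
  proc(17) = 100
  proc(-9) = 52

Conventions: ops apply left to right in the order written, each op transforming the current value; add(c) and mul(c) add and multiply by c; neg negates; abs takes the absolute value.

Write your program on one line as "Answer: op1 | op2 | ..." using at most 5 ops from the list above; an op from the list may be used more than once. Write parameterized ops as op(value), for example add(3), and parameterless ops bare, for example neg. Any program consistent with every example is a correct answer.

mul(6) | neg | abs | add(-2)

Check, running the answer program on each example:
  12 -> 72 -> -72 -> 72 -> 70
  8 -> 48 -> -48 -> 48 -> 46
  31 -> 186 -> -186 -> 186 -> 184
  -36 -> -216 -> 216 -> 216 -> 214
  17 -> 102 -> -102 -> 102 -> 100
  -9 -> -54 -> 54 -> 54 -> 52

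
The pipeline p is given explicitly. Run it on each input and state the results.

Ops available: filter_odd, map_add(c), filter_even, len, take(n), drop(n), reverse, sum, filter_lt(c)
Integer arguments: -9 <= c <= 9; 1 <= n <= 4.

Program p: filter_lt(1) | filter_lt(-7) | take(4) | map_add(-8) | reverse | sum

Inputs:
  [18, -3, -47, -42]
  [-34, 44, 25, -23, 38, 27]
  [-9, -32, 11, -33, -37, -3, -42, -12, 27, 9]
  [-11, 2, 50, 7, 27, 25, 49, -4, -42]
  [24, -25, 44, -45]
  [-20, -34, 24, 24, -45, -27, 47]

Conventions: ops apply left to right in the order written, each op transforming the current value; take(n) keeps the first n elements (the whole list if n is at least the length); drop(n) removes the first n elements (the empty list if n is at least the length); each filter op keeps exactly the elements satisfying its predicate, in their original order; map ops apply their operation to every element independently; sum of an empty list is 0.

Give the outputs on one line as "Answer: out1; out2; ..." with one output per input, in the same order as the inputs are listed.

Execution, op by op:
  [18, -3, -47, -42] -> [-3, -47, -42] -> [-47, -42] -> [-47, -42] -> [-55, -50] -> [-50, -55] -> -105
  [-34, 44, 25, -23, 38, 27] -> [-34, -23] -> [-34, -23] -> [-34, -23] -> [-42, -31] -> [-31, -42] -> -73
  [-9, -32, 11, -33, -37, -3, -42, -12, 27, 9] -> [-9, -32, -33, -37, -3, -42, -12] -> [-9, -32, -33, -37, -42, -12] -> [-9, -32, -33, -37] -> [-17, -40, -41, -45] -> [-45, -41, -40, -17] -> -143
  [-11, 2, 50, 7, 27, 25, 49, -4, -42] -> [-11, -4, -42] -> [-11, -42] -> [-11, -42] -> [-19, -50] -> [-50, -19] -> -69
  [24, -25, 44, -45] -> [-25, -45] -> [-25, -45] -> [-25, -45] -> [-33, -53] -> [-53, -33] -> -86
  [-20, -34, 24, 24, -45, -27, 47] -> [-20, -34, -45, -27] -> [-20, -34, -45, -27] -> [-20, -34, -45, -27] -> [-28, -42, -53, -35] -> [-35, -53, -42, -28] -> -158

-105; -73; -143; -69; -86; -158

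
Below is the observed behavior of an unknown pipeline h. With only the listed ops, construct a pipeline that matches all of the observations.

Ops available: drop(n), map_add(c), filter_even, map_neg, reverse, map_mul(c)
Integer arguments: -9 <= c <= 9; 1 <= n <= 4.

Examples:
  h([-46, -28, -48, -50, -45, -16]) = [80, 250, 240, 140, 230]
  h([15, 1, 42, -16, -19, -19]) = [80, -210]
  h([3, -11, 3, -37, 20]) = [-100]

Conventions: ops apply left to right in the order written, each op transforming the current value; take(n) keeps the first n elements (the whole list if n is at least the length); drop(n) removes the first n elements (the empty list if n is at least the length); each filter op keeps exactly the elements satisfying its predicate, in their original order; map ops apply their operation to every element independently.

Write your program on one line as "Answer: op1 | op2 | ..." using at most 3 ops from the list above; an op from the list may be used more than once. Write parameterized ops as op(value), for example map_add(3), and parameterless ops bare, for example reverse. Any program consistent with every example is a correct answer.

reverse | filter_even | map_mul(-5)

Check, running the answer program on each example:
  [-46, -28, -48, -50, -45, -16] -> [-16, -45, -50, -48, -28, -46] -> [-16, -50, -48, -28, -46] -> [80, 250, 240, 140, 230]
  [15, 1, 42, -16, -19, -19] -> [-19, -19, -16, 42, 1, 15] -> [-16, 42] -> [80, -210]
  [3, -11, 3, -37, 20] -> [20, -37, 3, -11, 3] -> [20] -> [-100]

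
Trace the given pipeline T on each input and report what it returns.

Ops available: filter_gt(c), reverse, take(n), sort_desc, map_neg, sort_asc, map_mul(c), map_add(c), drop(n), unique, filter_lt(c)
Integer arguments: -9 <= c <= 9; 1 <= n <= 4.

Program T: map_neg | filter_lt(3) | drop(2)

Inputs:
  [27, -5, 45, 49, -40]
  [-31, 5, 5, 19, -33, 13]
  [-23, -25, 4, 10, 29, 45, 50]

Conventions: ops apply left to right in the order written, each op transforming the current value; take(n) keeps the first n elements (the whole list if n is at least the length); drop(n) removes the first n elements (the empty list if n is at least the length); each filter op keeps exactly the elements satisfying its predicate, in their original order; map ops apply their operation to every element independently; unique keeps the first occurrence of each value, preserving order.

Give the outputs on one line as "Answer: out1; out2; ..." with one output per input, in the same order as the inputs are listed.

Execution, op by op:
  [27, -5, 45, 49, -40] -> [-27, 5, -45, -49, 40] -> [-27, -45, -49] -> [-49]
  [-31, 5, 5, 19, -33, 13] -> [31, -5, -5, -19, 33, -13] -> [-5, -5, -19, -13] -> [-19, -13]
  [-23, -25, 4, 10, 29, 45, 50] -> [23, 25, -4, -10, -29, -45, -50] -> [-4, -10, -29, -45, -50] -> [-29, -45, -50]

[-49]; [-19, -13]; [-29, -45, -50]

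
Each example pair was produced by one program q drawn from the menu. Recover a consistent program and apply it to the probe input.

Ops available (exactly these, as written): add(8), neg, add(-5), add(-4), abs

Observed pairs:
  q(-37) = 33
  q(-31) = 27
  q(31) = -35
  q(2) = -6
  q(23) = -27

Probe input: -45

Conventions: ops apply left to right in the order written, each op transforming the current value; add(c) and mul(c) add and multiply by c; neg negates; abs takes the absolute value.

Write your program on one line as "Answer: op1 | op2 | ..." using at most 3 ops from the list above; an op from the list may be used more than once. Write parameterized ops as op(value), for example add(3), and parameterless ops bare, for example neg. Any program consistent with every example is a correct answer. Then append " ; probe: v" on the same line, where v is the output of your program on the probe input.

neg | add(-4) ; probe: 41

Check, running the answer program on each example:
  -37 -> 37 -> 33
  -31 -> 31 -> 27
  31 -> -31 -> -35
  2 -> -2 -> -6
  23 -> -23 -> -27
  probe: -45 -> 45 -> 41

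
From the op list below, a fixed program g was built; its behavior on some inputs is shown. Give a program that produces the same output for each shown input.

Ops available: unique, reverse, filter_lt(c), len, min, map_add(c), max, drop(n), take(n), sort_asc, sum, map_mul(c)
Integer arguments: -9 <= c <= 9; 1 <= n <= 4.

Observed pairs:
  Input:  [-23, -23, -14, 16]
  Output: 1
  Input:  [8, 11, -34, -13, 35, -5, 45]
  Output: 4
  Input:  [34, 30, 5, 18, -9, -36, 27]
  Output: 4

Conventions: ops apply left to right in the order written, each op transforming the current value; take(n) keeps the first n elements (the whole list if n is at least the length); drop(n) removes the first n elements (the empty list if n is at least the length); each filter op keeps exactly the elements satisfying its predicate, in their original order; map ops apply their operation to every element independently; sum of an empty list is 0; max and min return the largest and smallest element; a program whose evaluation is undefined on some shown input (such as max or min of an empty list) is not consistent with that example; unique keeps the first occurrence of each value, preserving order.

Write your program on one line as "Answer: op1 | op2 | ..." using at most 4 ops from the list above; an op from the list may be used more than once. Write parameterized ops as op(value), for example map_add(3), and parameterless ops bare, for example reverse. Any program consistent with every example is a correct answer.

drop(3) | map_add(8) | len

Check, running the answer program on each example:
  [-23, -23, -14, 16] -> [16] -> [24] -> 1
  [8, 11, -34, -13, 35, -5, 45] -> [-13, 35, -5, 45] -> [-5, 43, 3, 53] -> 4
  [34, 30, 5, 18, -9, -36, 27] -> [18, -9, -36, 27] -> [26, -1, -28, 35] -> 4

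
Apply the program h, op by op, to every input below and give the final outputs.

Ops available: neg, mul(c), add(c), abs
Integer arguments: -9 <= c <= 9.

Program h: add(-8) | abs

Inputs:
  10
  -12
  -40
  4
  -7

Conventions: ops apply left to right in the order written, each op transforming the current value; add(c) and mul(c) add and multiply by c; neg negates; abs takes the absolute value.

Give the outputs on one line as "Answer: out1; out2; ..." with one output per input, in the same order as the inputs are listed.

Execution, op by op:
  10 -> 2 -> 2
  -12 -> -20 -> 20
  -40 -> -48 -> 48
  4 -> -4 -> 4
  -7 -> -15 -> 15

2; 20; 48; 4; 15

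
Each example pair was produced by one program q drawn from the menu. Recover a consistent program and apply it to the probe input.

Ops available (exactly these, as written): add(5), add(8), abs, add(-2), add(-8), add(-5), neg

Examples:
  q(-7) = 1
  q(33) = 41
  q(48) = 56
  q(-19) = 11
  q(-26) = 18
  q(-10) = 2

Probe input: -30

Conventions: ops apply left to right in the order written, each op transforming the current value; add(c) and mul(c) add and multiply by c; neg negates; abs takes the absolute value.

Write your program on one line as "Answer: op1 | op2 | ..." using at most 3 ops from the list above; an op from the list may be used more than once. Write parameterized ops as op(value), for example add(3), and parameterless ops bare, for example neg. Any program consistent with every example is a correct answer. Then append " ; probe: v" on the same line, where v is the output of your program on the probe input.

neg | add(-8) | abs ; probe: 22

Check, running the answer program on each example:
  -7 -> 7 -> -1 -> 1
  33 -> -33 -> -41 -> 41
  48 -> -48 -> -56 -> 56
  -19 -> 19 -> 11 -> 11
  -26 -> 26 -> 18 -> 18
  -10 -> 10 -> 2 -> 2
  probe: -30 -> 30 -> 22 -> 22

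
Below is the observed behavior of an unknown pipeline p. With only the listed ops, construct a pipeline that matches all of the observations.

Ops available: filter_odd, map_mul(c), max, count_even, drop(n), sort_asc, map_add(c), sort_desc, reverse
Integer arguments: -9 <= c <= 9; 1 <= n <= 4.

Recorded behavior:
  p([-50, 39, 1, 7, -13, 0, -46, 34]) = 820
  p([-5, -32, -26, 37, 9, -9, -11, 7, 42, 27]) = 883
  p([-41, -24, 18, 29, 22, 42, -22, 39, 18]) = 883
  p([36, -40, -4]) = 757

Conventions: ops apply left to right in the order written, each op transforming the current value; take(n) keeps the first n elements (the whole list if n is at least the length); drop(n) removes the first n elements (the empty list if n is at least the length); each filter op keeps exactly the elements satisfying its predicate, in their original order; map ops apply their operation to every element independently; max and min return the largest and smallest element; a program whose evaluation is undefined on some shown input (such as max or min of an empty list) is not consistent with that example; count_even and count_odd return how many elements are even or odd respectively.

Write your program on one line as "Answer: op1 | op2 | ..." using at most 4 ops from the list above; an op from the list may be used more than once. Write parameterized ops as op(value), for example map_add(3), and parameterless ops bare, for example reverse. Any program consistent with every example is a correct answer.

map_mul(-7) | map_mul(-3) | map_add(1) | max

Check, running the answer program on each example:
  [-50, 39, 1, 7, -13, 0, -46, 34] -> [350, -273, -7, -49, 91, 0, 322, -238] -> [-1050, 819, 21, 147, -273, 0, -966, 714] -> [-1049, 820, 22, 148, -272, 1, -965, 715] -> 820
  [-5, -32, -26, 37, 9, -9, -11, 7, 42, 27] -> [35, 224, 182, -259, -63, 63, 77, -49, -294, -189] -> [-105, -672, -546, 777, 189, -189, -231, 147, 882, 567] -> [-104, -671, -545, 778, 190, -188, -230, 148, 883, 568] -> 883
  [-41, -24, 18, 29, 22, 42, -22, 39, 18] -> [287, 168, -126, -203, -154, -294, 154, -273, -126] -> [-861, -504, 378, 609, 462, 882, -462, 819, 378] -> [-860, -503, 379, 610, 463, 883, -461, 820, 379] -> 883
  [36, -40, -4] -> [-252, 280, 28] -> [756, -840, -84] -> [757, -839, -83] -> 757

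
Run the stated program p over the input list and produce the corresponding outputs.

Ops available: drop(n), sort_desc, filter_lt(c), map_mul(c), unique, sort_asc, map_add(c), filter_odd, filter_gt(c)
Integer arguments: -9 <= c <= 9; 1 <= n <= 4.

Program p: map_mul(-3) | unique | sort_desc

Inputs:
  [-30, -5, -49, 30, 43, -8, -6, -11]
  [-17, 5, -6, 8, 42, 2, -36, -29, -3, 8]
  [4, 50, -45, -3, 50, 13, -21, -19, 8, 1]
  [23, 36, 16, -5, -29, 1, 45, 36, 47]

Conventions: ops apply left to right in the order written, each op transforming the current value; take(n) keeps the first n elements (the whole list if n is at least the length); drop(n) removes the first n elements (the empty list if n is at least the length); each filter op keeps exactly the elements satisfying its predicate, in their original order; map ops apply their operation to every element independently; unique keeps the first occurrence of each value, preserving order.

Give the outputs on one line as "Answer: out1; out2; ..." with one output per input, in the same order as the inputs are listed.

[147, 90, 33, 24, 18, 15, -90, -129]; [108, 87, 51, 18, 9, -6, -15, -24, -126]; [135, 63, 57, 9, -3, -12, -24, -39, -150]; [87, 15, -3, -48, -69, -108, -135, -141]

Execution, op by op:
  [-30, -5, -49, 30, 43, -8, -6, -11] -> [90, 15, 147, -90, -129, 24, 18, 33] -> [90, 15, 147, -90, -129, 24, 18, 33] -> [147, 90, 33, 24, 18, 15, -90, -129]
  [-17, 5, -6, 8, 42, 2, -36, -29, -3, 8] -> [51, -15, 18, -24, -126, -6, 108, 87, 9, -24] -> [51, -15, 18, -24, -126, -6, 108, 87, 9] -> [108, 87, 51, 18, 9, -6, -15, -24, -126]
  [4, 50, -45, -3, 50, 13, -21, -19, 8, 1] -> [-12, -150, 135, 9, -150, -39, 63, 57, -24, -3] -> [-12, -150, 135, 9, -39, 63, 57, -24, -3] -> [135, 63, 57, 9, -3, -12, -24, -39, -150]
  [23, 36, 16, -5, -29, 1, 45, 36, 47] -> [-69, -108, -48, 15, 87, -3, -135, -108, -141] -> [-69, -108, -48, 15, 87, -3, -135, -141] -> [87, 15, -3, -48, -69, -108, -135, -141]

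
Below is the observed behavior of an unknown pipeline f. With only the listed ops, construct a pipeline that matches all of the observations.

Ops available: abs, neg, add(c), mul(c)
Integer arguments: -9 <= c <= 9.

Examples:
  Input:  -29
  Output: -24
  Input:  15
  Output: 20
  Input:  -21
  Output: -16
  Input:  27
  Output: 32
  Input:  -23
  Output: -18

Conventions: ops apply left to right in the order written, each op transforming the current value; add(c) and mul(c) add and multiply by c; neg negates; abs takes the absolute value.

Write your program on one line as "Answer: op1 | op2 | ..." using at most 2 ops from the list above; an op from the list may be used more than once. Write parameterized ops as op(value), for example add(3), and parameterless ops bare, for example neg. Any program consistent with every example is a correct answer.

add(4) | add(1)

Check, running the answer program on each example:
  -29 -> -25 -> -24
  15 -> 19 -> 20
  -21 -> -17 -> -16
  27 -> 31 -> 32
  -23 -> -19 -> -18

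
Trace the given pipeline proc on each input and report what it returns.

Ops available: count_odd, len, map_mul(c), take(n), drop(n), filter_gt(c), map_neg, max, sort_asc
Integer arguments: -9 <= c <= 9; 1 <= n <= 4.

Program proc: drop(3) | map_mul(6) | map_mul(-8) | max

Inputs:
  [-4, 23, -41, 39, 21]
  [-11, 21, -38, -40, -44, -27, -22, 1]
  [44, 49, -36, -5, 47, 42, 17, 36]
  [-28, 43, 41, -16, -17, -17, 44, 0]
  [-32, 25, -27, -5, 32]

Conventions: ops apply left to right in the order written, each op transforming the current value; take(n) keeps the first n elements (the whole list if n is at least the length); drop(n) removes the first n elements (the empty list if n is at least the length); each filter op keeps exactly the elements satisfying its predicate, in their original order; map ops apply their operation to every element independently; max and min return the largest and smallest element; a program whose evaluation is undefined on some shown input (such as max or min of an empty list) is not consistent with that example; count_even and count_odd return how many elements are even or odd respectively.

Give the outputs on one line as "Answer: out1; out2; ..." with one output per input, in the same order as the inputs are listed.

-1008; 2112; 240; 816; 240

Execution, op by op:
  [-4, 23, -41, 39, 21] -> [39, 21] -> [234, 126] -> [-1872, -1008] -> -1008
  [-11, 21, -38, -40, -44, -27, -22, 1] -> [-40, -44, -27, -22, 1] -> [-240, -264, -162, -132, 6] -> [1920, 2112, 1296, 1056, -48] -> 2112
  [44, 49, -36, -5, 47, 42, 17, 36] -> [-5, 47, 42, 17, 36] -> [-30, 282, 252, 102, 216] -> [240, -2256, -2016, -816, -1728] -> 240
  [-28, 43, 41, -16, -17, -17, 44, 0] -> [-16, -17, -17, 44, 0] -> [-96, -102, -102, 264, 0] -> [768, 816, 816, -2112, 0] -> 816
  [-32, 25, -27, -5, 32] -> [-5, 32] -> [-30, 192] -> [240, -1536] -> 240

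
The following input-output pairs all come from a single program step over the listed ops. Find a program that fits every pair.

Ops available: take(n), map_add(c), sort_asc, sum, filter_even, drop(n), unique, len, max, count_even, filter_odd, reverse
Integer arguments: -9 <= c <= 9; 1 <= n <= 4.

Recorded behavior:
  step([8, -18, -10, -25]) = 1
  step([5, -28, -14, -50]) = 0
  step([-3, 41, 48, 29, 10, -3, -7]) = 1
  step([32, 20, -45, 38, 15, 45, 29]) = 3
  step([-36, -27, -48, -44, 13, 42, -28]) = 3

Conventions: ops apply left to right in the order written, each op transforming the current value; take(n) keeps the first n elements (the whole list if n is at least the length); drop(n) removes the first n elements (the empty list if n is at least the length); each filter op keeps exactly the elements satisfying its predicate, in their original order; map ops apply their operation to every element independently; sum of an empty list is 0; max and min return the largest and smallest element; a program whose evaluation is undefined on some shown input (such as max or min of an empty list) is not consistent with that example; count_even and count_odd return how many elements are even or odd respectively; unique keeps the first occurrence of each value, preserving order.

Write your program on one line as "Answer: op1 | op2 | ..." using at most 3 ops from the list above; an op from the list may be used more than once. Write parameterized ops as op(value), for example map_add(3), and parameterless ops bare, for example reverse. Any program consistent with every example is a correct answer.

reverse | drop(3) | count_even

Check, running the answer program on each example:
  [8, -18, -10, -25] -> [-25, -10, -18, 8] -> [8] -> 1
  [5, -28, -14, -50] -> [-50, -14, -28, 5] -> [5] -> 0
  [-3, 41, 48, 29, 10, -3, -7] -> [-7, -3, 10, 29, 48, 41, -3] -> [29, 48, 41, -3] -> 1
  [32, 20, -45, 38, 15, 45, 29] -> [29, 45, 15, 38, -45, 20, 32] -> [38, -45, 20, 32] -> 3
  [-36, -27, -48, -44, 13, 42, -28] -> [-28, 42, 13, -44, -48, -27, -36] -> [-44, -48, -27, -36] -> 3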